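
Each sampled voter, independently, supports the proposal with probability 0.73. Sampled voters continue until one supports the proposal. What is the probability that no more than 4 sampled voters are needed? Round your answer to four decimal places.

Y = number of sampled voters to the first success; geometric, p = 0.73.
P(Y ≤ 4) = 1 − (1−p)^4 = 1 − 0.005314 = 0.994686

0.9947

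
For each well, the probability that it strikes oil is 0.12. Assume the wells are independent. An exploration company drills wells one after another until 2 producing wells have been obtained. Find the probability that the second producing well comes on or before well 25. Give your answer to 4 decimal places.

0.8195

Finishing within 25 wells ⇔ at least 2 successes in the first 25. With X ~ Binomial(25, 0.12), P(Y ≤ 25) = 1 − P(X ≤ 1).
  k=0: C(25,0)·0.12^0·0.88^25 = 0.040932
  k=1: C(25,1)·0.12^1·0.88^24 = 0.139542
1 − 0.180475 = 0.819525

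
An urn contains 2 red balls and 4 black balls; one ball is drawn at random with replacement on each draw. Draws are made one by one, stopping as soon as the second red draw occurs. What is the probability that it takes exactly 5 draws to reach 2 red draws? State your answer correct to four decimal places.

0.1317

Y = trial on which the second success occurs; negative binomial, r=2, p=0.333333.
P(Y=5) = C(4,1) · p^2 · (1−p)^3
= 4 · 0.11111 · 0.2963 = 0.131687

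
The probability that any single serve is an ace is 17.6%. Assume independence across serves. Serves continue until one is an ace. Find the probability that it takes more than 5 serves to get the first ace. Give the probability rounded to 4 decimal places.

0.3799

Y = number of serves to the first success; geometric, p = 0.176.
P(Y > 5) = P(first 5 all fail) = (1−p)^5 = 0.379871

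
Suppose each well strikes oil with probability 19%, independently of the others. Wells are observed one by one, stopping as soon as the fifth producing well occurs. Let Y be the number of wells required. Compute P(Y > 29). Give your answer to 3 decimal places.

Needing more than 29 wells ⇔ fewer than 5 successes in the first 29. With X ~ Binomial(29, 0.19), P(Y > 29) = P(X ≤ 4).
  k=0: C(29,0)·0.19^0·0.81^29 = 0.00222
  k=1: C(29,1)·0.19^1·0.81^28 = 0.01509
  k=2: C(29,2)·0.19^2·0.81^27 = 0.04956
  k=3: C(29,3)·0.19^3·0.81^26 = 0.10463
  k=4: C(29,4)·0.19^4·0.81^25 = 0.15952
P(X ≤ 4) = 0.33102

0.331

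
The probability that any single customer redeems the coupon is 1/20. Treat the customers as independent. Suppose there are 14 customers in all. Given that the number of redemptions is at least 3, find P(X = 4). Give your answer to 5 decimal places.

X ~ Binomial(14, 0.05). Want P(X=4 | X≥3) = P(X=4) / P(X≥3).
P(X=4) = C(14,4)·0.05^4·0.95^10 = 0.0037458
P(X≥3) = 1 − 0.4876750 − 0.3593395 − 0.1229319 = 0.0300536
Ratio = 0.0037458 / 0.0300536 = 0.1246387

0.12464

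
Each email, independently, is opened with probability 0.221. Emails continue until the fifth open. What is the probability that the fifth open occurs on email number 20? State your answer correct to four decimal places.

0.0482

Y = trial on which the fifth success occurs; negative binomial, r=5, p=0.221.
P(Y=20) = C(19,4) · p^5 · (1−p)^15
= 3876 · 0.00052718 · 0.023608 = 0.048240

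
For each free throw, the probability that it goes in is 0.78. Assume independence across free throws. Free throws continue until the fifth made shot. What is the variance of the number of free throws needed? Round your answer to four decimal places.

Y = total free throws until the fifth success; negative binomial with r=5, p=0.78.
Var(Y) = r(1−p)/p² = 5·0.22 / 0.78² = 1.808021

1.8080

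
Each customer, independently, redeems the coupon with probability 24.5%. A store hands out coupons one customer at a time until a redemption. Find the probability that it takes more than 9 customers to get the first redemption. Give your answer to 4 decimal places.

0.0797

Y = number of customers to the first success; geometric, p = 0.245.
P(Y > 9) = P(first 9 all fail) = (1−p)^9 = 0.079712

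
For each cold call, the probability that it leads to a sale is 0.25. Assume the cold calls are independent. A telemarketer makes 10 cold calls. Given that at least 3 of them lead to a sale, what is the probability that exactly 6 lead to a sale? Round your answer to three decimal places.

0.034

X ~ Binomial(10, 0.25). Want P(X=6 | X≥3) = P(X=6) / P(X≥3).
P(X=6) = C(10,6)·0.25^6·0.75^4 = 0.01622
P(X≥3) = 1 − 0.05631 − 0.18771 − 0.28157 = 0.47441
Ratio = 0.01622 / 0.47441 = 0.03419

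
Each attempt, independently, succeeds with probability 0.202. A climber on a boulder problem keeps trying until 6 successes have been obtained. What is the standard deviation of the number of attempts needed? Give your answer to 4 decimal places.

Y = total attempts until the sixth success; negative binomial with r=6, p=0.202.
SD(Y) = √[r(1−p)/p²] = √(117.341437) = 10.832425

10.8324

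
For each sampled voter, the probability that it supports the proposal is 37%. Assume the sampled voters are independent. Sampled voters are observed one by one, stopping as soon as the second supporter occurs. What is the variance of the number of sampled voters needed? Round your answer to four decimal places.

Y = total sampled voters until the second success; negative binomial with r=2, p=0.37.
Var(Y) = r(1−p)/p² = 2·0.63 / 0.37² = 9.203798

9.2038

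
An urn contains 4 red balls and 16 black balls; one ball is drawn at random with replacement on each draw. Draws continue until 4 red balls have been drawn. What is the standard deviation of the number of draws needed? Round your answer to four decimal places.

8.9443

Y = total draws until the fourth success; negative binomial with r=4, p=0.20.
SD(Y) = √[r(1−p)/p²] = √(80.000000) = 8.944272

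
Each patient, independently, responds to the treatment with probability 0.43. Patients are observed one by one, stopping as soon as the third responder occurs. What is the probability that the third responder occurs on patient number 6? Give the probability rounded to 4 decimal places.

Y = trial on which the third success occurs; negative binomial, r=3, p=0.43.
P(Y=6) = C(5,2) · p^3 · (1−p)^3
= 10 · 0.079507 · 0.18519 = 0.147241

0.1472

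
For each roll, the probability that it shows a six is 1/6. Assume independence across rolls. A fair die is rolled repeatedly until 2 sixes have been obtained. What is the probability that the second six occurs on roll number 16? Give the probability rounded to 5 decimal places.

Y = trial on which the second success occurs; negative binomial, r=2, p=0.166667.
P(Y=16) = C(15,1) · p^2 · (1−p)^14
= 15 · 0.027778 · 0.077887 = 0.0324527

0.03245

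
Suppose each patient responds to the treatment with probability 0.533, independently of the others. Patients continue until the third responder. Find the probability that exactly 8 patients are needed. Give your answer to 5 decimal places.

Y = trial on which the third success occurs; negative binomial, r=3, p=0.533.
P(Y=8) = C(7,2) · p^3 · (1−p)^5
= 21 · 0.15142 · 0.022212 = 0.0706294

0.07063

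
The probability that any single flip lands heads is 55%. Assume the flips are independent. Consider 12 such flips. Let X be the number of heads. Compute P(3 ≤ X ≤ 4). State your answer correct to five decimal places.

X ~ Binomial(12, 0.55); P(3 ≤ X ≤ 4) = Σ C(12,k) p^k (1−p)^(12−k) over k:
  k=3: C(12,3)·0.55^3·0.45^9 = 0.0276964
  k=4: C(12,4)·0.55^4·0.45^8 = 0.0761651
Total = 0.1038615

0.10386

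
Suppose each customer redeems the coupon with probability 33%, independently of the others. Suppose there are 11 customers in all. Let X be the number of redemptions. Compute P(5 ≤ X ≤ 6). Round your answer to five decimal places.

0.24411

X ~ Binomial(11, 0.33); P(5 ≤ X ≤ 6) = Σ C(11,k) p^k (1−p)^(11−k) over k:
  k=5: C(11,5)·0.33^5·0.67^6 = 0.1635537
  k=6: C(11,6)·0.33^6·0.67^5 = 0.0805563
Total = 0.2441101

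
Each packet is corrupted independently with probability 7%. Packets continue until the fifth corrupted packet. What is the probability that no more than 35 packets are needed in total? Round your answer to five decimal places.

0.09484

Finishing within 35 packets ⇔ at least 5 successes in the first 35. With X ~ Binomial(35, 0.07), P(Y ≤ 35) = 1 − P(X ≤ 4).
  k=0: C(35,0)·0.07^0·0.93^35 = 0.0788684
  k=1: C(35,1)·0.07^1·0.93^34 = 0.2077717
  k=2: C(35,2)·0.07^2·0.93^33 = 0.2658584
  k=3: C(35,3)·0.07^3·0.93^32 = 0.2201193
  k=4: C(35,4)·0.07^4·0.93^31 = 0.1325450
1 − 0.9051627 = 0.0948373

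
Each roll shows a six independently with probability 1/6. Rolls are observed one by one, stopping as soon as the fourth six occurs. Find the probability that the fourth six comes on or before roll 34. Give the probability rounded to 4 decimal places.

0.8413

Finishing within 34 rolls ⇔ at least 4 successes in the first 34. With X ~ Binomial(34, 0.166667), P(Y ≤ 34) = 1 − P(X ≤ 3).
  k=0: C(34,0)·0.166667^0·0.833333^34 = 0.002032
  k=1: C(34,1)·0.166667^1·0.833333^33 = 0.013815
  k=2: C(34,2)·0.166667^2·0.833333^32 = 0.045589
  k=3: C(34,3)·0.166667^3·0.833333^31 = 0.097257
1 − 0.158692 = 0.841308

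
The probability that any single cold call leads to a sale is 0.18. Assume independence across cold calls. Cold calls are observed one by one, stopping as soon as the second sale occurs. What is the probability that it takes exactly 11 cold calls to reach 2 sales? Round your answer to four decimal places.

Y = trial on which the second success occurs; negative binomial, r=2, p=0.18.
P(Y=11) = C(10,1) · p^2 · (1−p)^9
= 10 · 0.0324 · 0.16762 = 0.054309

0.0543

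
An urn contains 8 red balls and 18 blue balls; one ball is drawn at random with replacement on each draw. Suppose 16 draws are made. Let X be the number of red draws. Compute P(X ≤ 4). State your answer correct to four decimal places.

X ~ Binomial(16, 0.307692); P(X ≤ 4) = Σ C(16,k) p^k (1−p)^(16−k) over k:
  k=0: C(16,0)·0.307692^0·0.692308^16 = 0.002785
  k=1: C(16,1)·0.307692^1·0.692308^15 = 0.019803
  k=2: C(16,2)·0.307692^2·0.692308^14 = 0.066009
  k=3: C(16,3)·0.307692^3·0.692308^13 = 0.136907
  k=4: C(16,4)·0.307692^4·0.692308^12 = 0.197755
Total = 0.423259

0.4233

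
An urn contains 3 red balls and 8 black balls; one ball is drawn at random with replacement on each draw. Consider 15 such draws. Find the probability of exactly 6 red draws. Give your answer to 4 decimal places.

X ~ Binomial(n=15, p=0.272727).
P(X=6) = C(15,6) · p^6 · (1−p)^9
= 5005 · 0.0004115 · 0.056921 = 0.117233

0.1172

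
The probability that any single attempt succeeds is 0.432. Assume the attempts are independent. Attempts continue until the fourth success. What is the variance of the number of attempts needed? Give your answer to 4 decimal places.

Y = total attempts until the fourth success; negative binomial with r=4, p=0.432.
Var(Y) = r(1−p)/p² = 4·0.568 / 0.432² = 12.174211

12.1742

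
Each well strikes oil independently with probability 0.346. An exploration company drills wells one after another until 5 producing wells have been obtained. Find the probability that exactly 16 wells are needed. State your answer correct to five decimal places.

Y = trial on which the fifth success occurs; negative binomial, r=5, p=0.346.
P(Y=16) = C(15,4) · p^5 · (1−p)^11
= 1365 · 0.0049588 · 0.0093617 = 0.0633678

0.06337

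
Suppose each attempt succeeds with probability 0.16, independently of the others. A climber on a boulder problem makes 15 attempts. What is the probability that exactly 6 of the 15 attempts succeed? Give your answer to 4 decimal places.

X ~ Binomial(n=15, p=0.16).
P(X=6) = C(15,6) · p^6 · (1−p)^9
= 5005 · 1.6777e-05 · 0.20822 = 0.017484

0.0175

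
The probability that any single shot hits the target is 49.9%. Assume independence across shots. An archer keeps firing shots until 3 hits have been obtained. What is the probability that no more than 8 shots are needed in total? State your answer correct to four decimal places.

0.8542

Finishing within 8 shots ⇔ at least 3 successes in the first 8. With X ~ Binomial(8, 0.499), P(Y ≤ 8) = 1 − P(X ≤ 2).
  k=0: C(8,0)·0.499^0·0.501^8 = 0.003969
  k=1: C(8,1)·0.499^1·0.501^7 = 0.031627
  k=2: C(8,2)·0.499^2·0.501^6 = 0.110252
1 − 0.145848 = 0.854152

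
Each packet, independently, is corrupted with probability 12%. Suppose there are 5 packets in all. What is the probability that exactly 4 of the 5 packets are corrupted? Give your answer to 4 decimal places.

0.0009

X ~ Binomial(n=5, p=0.12).
P(X=4) = C(5,4) · p^4 · (1−p)^1
= 5 · 0.00020736 · 0.88 = 0.000912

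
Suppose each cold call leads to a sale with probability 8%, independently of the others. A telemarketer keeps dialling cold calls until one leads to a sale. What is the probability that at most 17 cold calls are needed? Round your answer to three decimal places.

Y = number of cold calls to the first success; geometric, p = 0.08.
P(Y ≤ 17) = 1 − (1−p)^17 = 1 − 0.24232 = 0.75768

0.758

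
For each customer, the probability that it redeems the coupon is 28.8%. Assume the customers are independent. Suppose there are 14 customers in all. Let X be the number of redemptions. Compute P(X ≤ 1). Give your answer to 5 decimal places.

0.05733

X ~ Binomial(14, 0.288); P(X ≤ 1) = Σ C(14,k) p^k (1−p)^(14−k) over k:
  k=0: C(14,0)·0.288^0·0.712^14 = 0.0086044
  k=1: C(14,1)·0.288^1·0.712^13 = 0.0487260
Total = 0.0573304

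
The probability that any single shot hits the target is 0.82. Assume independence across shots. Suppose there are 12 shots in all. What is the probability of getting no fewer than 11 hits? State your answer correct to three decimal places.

0.336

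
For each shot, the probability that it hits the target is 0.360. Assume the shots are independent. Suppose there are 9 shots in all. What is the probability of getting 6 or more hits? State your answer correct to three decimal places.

0.061

X ~ Binomial(9, 0.36); P(X ≥ 6) = Σ C(9,k) p^k (1−p)^(9−k) over k:
  k=6: C(9,6)·0.36^6·0.64^3 = 0.04793
  k=7: C(9,7)·0.36^7·0.64^2 = 0.01156
  k=8: C(9,8)·0.36^8·0.64^1 = 0.00162
  k=9: C(9,9)·0.36^9·0.64^0 = 0.00010
Total = 0.06121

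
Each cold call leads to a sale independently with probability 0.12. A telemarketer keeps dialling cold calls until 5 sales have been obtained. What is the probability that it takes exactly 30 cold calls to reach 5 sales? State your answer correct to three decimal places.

Y = trial on which the fifth success occurs; negative binomial, r=5, p=0.12.
P(Y=30) = C(29,4) · p^5 · (1−p)^25
= 23751 · 2.4883e-05 · 0.040932 = 0.02419

0.024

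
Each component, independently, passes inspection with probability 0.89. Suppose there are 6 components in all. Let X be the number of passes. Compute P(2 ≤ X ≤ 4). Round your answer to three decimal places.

X ~ Binomial(6, 0.89); P(2 ≤ X ≤ 4) = Σ C(6,k) p^k (1−p)^(6−k) over k:
  k=2: C(6,2)·0.89^2·0.11^4 = 0.00174
  k=3: C(6,3)·0.89^3·0.11^3 = 0.01877
  k=4: C(6,4)·0.89^4·0.11^2 = 0.11388
Total = 0.13438

0.134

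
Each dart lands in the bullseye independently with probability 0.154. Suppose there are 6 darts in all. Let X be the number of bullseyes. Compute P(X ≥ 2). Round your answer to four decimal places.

X ~ Binomial(6, 0.154); P(X ≥ 2) = Σ C(6,k) p^k (1−p)^(6−k) over k:
  k=2: C(6,2)·0.154^2·0.846^4 = 0.182228
  k=3: C(6,3)·0.154^3·0.846^3 = 0.044229
  k=4: C(6,4)·0.154^4·0.846^2 = 0.006038
  k=5: C(6,5)·0.154^5·0.846^1 = 0.000440
  k=6: C(6,6)·0.154^6·0.846^0 = 0.000013
Total = 0.232948

0.2329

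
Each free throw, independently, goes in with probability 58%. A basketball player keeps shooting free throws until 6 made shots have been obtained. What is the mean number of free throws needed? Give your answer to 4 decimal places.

10.3448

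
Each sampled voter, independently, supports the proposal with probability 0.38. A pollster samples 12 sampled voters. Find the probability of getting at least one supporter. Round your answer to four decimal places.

P(at least one) = 1 − P(none) = 1 − (1 − 0.38)^12
= 1 − 0.003226 = 0.996774

0.9968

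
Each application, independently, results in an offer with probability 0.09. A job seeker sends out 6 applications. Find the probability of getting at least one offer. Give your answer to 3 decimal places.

P(at least one) = 1 − P(none) = 1 − (1 − 0.09)^6
= 1 − 0.56787 = 0.43213

0.432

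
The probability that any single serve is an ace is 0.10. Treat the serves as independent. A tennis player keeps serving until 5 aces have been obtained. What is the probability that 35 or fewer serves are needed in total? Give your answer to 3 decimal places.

0.269

Finishing within 35 serves ⇔ at least 5 successes in the first 35. With X ~ Binomial(35, 0.10), P(Y ≤ 35) = 1 − P(X ≤ 4).
  k=0: C(35,0)·0.10^0·0.90^35 = 0.02503
  k=1: C(35,1)·0.10^1·0.90^34 = 0.09734
  k=2: C(35,2)·0.10^2·0.90^33 = 0.18387
  k=3: C(35,3)·0.10^3·0.90^32 = 0.22473
  k=4: C(35,4)·0.10^4·0.90^31 = 0.19976
1 − 0.73075 = 0.26925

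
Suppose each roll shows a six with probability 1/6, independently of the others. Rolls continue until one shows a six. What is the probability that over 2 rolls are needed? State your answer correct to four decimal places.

0.6944

Y = number of rolls to the first success; geometric, p = 0.166667.
P(Y > 2) = P(first 2 all fail) = (1−p)^2 = 0.694444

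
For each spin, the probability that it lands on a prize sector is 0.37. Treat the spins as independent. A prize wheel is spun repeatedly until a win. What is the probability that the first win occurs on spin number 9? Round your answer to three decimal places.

Geometric (trials to first success), p = 0.37.
P(Y = 9) = (1−p)^8 · p = 0.024816 · 0.37 = 0.00918

0.009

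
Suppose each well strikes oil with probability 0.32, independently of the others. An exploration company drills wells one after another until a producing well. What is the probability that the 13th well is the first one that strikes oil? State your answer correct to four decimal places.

0.0031

Geometric (trials to first success), p = 0.32.
P(Y = 13) = (1−p)^12 · p = 0.0097748 · 0.32 = 0.003128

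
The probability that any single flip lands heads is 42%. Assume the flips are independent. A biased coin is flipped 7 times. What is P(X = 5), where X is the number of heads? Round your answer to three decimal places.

0.092

X ~ Binomial(n=7, p=0.42).
P(X=5) = C(7,5) · p^5 · (1−p)^2
= 21 · 0.013069 · 0.3364 = 0.09233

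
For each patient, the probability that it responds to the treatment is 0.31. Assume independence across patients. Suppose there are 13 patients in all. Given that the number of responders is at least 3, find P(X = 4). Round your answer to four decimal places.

0.2860

X ~ Binomial(13, 0.31). Want P(X=4 | X≥3) = P(X=4) / P(X≥3).
P(X=4) = C(13,4)·0.31^4·0.69^9 = 0.234096
P(X≥3) = 1 − 0.008036 − 0.046935 − 0.126520 = 0.818510
Ratio = 0.234096 / 0.818510 = 0.286003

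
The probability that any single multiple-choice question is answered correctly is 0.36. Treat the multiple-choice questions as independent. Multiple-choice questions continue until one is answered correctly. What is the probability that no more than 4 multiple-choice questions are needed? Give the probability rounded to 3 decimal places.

0.832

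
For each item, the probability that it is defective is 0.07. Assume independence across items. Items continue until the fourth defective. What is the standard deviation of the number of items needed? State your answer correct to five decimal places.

27.55329

Y = total items until the fourth success; negative binomial with r=4, p=0.07.
SD(Y) = √[r(1−p)/p²] = √(759.1836735) = 27.5532879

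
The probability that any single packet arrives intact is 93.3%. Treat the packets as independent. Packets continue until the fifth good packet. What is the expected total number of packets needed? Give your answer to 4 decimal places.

Y = total packets until the fifth success; negative binomial with r=5, p=0.933.
E[Y] = r / p = 5 / 0.933 = 5.359057

5.3591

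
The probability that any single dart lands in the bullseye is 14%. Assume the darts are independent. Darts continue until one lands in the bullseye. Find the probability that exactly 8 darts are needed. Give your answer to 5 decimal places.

0.04871

Geometric (trials to first success), p = 0.14.
P(Y = 8) = (1−p)^7 · p = 0.34793 · 0.14 = 0.0487099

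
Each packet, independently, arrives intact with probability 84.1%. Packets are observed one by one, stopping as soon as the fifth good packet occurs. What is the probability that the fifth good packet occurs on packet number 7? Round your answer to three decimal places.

0.160

Y = trial on which the fifth success occurs; negative binomial, r=5, p=0.841.
P(Y=7) = C(6,4) · p^5 · (1−p)^2
= 15 · 0.42071 · 0.025281 = 0.15954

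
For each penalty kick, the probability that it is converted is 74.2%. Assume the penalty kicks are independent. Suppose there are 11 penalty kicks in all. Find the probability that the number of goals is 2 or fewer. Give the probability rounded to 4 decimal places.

0.0002

X ~ Binomial(11, 0.742); P(X ≤ 2) = Σ C(11,k) p^k (1−p)^(11−k) over k:
  k=0: C(11,0)·0.742^0·0.258^11 = 0.000000
  k=1: C(11,1)·0.742^1·0.258^10 = 0.000011
  k=2: C(11,2)·0.742^2·0.258^9 = 0.000153
Total = 0.000164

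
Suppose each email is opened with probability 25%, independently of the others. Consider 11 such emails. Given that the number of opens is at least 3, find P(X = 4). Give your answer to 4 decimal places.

X ~ Binomial(11, 0.25). Want P(X=4 | X≥3) = P(X=4) / P(X≥3).
P(X=4) = C(11,4)·0.25^4·0.75^7 = 0.172069
P(X≥3) = 1 − 0.042235 − 0.154862 − 0.258104 = 0.544799
Ratio = 0.172069 / 0.544799 = 0.315840

0.3158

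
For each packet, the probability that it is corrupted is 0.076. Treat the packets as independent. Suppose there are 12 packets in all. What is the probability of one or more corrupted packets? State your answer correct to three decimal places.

0.613

P(at least one) = 1 − P(none) = 1 − (1 − 0.076)^12
= 1 − 0.38731 = 0.61269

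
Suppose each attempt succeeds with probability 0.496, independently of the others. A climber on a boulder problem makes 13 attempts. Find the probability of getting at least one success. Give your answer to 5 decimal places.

0.99986

P(at least one) = 1 − P(none) = 1 − (1 − 0.496)^13
= 1 − 0.0001354 = 0.9998646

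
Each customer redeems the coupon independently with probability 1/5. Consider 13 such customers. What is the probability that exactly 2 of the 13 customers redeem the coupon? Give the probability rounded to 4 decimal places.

0.2680

X ~ Binomial(n=13, p=0.20).
P(X=2) = C(13,2) · p^2 · (1−p)^11
= 78 · 0.04 · 0.085899 = 0.268006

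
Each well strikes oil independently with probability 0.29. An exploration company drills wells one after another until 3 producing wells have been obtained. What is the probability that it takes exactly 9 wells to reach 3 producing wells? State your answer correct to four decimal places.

0.0875

Y = trial on which the third success occurs; negative binomial, r=3, p=0.29.
P(Y=9) = C(8,2) · p^3 · (1−p)^6
= 28 · 0.024389 · 0.1281 = 0.087479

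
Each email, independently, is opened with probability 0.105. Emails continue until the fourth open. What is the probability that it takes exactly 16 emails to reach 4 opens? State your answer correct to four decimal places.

Y = trial on which the fourth success occurs; negative binomial, r=4, p=0.105.
P(Y=16) = C(15,3) · p^4 · (1−p)^12
= 455 · 0.00012155 · 0.26417 = 0.014610

0.0146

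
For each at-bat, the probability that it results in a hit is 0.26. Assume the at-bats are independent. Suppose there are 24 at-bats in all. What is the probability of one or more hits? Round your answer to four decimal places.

0.9993

P(at least one) = 1 − P(none) = 1 − (1 − 0.26)^24
= 1 − 0.000727 = 0.999273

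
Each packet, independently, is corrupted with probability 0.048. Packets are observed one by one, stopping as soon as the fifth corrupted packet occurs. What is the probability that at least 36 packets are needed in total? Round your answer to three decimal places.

Needing more than 35 packets ⇔ fewer than 5 successes in the first 35. With X ~ Binomial(35, 0.048), P(Y > 35) = P(X ≤ 4).
  k=0: C(35,0)·0.048^0·0.952^35 = 0.17877
  k=1: C(35,1)·0.048^1·0.952^34 = 0.31548
  k=2: C(35,2)·0.048^2·0.952^33 = 0.27041
  k=3: C(35,3)·0.048^3·0.952^32 = 0.14997
  k=4: C(35,4)·0.048^4·0.952^31 = 0.06049
P(X ≤ 4) = 0.97512

0.975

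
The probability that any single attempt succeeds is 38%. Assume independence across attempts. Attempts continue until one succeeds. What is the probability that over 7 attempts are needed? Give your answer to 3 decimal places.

Y = number of attempts to the first success; geometric, p = 0.38.
P(Y > 7) = P(first 7 all fail) = (1−p)^7 = 0.03522

0.035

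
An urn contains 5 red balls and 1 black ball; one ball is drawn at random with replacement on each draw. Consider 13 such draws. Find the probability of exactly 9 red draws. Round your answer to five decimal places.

0.10692

X ~ Binomial(n=13, p=0.833333).
P(X=9) = C(13,9) · p^9 · (1−p)^4
= 715 · 0.19381 · 0.0007716 = 0.1069227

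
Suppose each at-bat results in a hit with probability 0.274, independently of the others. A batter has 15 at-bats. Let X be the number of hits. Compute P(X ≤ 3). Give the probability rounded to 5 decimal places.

0.37804

X ~ Binomial(15, 0.274); P(X ≤ 3) = Σ C(15,k) p^k (1−p)^(15−k) over k:
  k=0: C(15,0)·0.274^0·0.726^15 = 0.0082044
  k=1: C(15,1)·0.274^1·0.726^14 = 0.0464467
  k=2: C(15,2)·0.274^2·0.726^13 = 0.1227062
  k=3: C(15,3)·0.274^3·0.726^12 = 0.2006793
Total = 0.3780366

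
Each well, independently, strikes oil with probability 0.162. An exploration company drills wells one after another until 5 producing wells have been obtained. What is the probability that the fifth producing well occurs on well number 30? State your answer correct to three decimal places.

0.032

Y = trial on which the fifth success occurs; negative binomial, r=5, p=0.162.
P(Y=30) = C(29,4) · p^5 · (1−p)^25
= 23751 · 0.00011158 · 0.012053 = 0.03194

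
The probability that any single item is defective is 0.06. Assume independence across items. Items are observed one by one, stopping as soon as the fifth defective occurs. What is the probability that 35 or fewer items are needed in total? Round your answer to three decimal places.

0.056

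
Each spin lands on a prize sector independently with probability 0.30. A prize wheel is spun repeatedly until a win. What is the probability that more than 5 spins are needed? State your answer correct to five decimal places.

0.16807

Y = number of spins to the first success; geometric, p = 0.30.
P(Y > 5) = P(first 5 all fail) = (1−p)^5 = 0.1680700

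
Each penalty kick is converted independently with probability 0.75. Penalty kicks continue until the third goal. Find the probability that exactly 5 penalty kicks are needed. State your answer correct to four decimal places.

0.1582

Y = trial on which the third success occurs; negative binomial, r=3, p=0.75.
P(Y=5) = C(4,2) · p^3 · (1−p)^2
= 6 · 0.42188 · 0.0625 = 0.158203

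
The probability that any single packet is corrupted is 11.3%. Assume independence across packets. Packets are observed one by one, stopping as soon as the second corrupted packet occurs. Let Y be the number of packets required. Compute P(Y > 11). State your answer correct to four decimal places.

0.6421

Needing more than 11 packets ⇔ fewer than 2 successes in the first 11. With X ~ Binomial(11, 0.113), P(Y > 11) = P(X ≤ 1).
  k=0: C(11,0)·0.113^0·0.887^11 = 0.267399
  k=1: C(11,1)·0.113^1·0.887^10 = 0.374720
P(X ≤ 1) = 0.642119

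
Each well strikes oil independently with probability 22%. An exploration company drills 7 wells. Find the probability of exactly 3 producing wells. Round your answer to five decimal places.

X ~ Binomial(n=7, p=0.22).
P(X=3) = C(7,3) · p^3 · (1−p)^4
= 35 · 0.010648 · 0.37015 = 0.1379477

0.13795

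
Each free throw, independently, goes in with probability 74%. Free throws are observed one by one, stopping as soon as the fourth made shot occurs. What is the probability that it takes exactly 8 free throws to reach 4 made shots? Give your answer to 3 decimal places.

0.048

Y = trial on which the fourth success occurs; negative binomial, r=4, p=0.74.
P(Y=8) = C(7,3) · p^4 · (1−p)^4
= 35 · 0.29987 · 0.0045698 = 0.04796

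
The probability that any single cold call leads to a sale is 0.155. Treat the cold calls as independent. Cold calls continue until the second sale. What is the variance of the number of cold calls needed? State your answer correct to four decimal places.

70.3434

Y = total cold calls until the second success; negative binomial with r=2, p=0.155.
Var(Y) = r(1−p)/p² = 2·0.845 / 0.155² = 70.343392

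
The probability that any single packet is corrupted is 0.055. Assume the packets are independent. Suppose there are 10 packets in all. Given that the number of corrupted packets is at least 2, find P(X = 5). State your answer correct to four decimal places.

0.0009

X ~ Binomial(10, 0.055). Want P(X=5 | X≥2) = P(X=5) / P(X≥2).
P(X=5) = C(10,5)·0.055^5·0.945^5 = 0.000096
P(X≥2) = 1 − 0.567960 − 0.330559 = 0.101481
Ratio = 0.000096 / 0.101481 = 0.000942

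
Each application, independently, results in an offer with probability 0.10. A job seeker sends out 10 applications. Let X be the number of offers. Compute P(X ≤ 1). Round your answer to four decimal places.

0.7361

X ~ Binomial(10, 0.10); P(X ≤ 1) = Σ C(10,k) p^k (1−p)^(10−k) over k:
  k=0: C(10,0)·0.10^0·0.90^10 = 0.348678
  k=1: C(10,1)·0.10^1·0.90^9 = 0.387420
Total = 0.736099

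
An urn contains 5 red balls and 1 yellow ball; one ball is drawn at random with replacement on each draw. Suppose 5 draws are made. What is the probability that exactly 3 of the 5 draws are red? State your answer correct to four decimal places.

X ~ Binomial(n=5, p=0.833333).
P(X=3) = C(5,3) · p^3 · (1−p)^2
= 10 · 0.5787 · 0.027778 = 0.160751

0.1608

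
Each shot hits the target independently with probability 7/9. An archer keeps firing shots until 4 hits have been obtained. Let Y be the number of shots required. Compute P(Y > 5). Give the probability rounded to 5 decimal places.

Needing more than 5 shots ⇔ fewer than 4 successes in the first 5. With X ~ Binomial(5, 0.777778), P(Y > 5) = P(X ≤ 3).
  k=0: C(5,0)·0.777778^0·0.222222^5 = 0.0005419
  k=1: C(5,1)·0.777778^1·0.222222^4 = 0.0094836
  k=2: C(5,2)·0.777778^2·0.222222^3 = 0.0663855
  k=3: C(5,3)·0.777778^3·0.222222^2 = 0.2323494
P(X ≤ 3) = 0.3087605

0.30876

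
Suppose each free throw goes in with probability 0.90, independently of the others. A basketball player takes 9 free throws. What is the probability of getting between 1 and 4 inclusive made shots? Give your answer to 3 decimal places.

0.001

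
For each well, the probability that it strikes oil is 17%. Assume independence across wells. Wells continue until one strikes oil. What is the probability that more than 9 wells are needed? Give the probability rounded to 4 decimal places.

Y = number of wells to the first success; geometric, p = 0.17.
P(Y > 9) = P(first 9 all fail) = (1−p)^9 = 0.186940

0.1869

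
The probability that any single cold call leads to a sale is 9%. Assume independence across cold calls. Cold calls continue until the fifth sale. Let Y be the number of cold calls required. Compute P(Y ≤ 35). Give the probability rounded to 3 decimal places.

0.203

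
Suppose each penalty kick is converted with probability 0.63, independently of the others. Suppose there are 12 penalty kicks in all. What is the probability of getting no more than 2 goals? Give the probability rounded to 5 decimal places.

0.00140

X ~ Binomial(12, 0.63); P(X ≤ 2) = Σ C(12,k) p^k (1−p)^(12−k) over k:
  k=0: C(12,0)·0.63^0·0.37^12 = 0.0000066
  k=1: C(12,1)·0.63^1·0.37^11 = 0.0001345
  k=2: C(12,2)·0.63^2·0.37^10 = 0.0012596
Total = 0.0014007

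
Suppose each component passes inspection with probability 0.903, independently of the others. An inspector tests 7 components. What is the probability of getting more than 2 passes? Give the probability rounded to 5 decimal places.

0.99985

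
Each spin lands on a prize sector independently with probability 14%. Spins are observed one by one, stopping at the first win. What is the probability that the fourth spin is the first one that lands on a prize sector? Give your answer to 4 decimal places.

Geometric (trials to first success), p = 0.14.
P(Y = 4) = (1−p)^3 · p = 0.63606 · 0.14 = 0.089048

0.0890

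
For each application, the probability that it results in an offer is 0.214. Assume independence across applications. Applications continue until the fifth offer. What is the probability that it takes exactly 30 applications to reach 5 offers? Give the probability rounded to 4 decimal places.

0.0259

Y = trial on which the fifth success occurs; negative binomial, r=5, p=0.214.
P(Y=30) = C(29,4) · p^5 · (1−p)^25
= 23751 · 0.00044882 · 0.0024298 = 0.025901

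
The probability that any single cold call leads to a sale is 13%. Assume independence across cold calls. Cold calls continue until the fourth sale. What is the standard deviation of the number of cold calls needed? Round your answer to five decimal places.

14.34981

Y = total cold calls until the fourth success; negative binomial with r=4, p=0.13.
SD(Y) = √[r(1−p)/p²] = √(205.9171598) = 14.3498139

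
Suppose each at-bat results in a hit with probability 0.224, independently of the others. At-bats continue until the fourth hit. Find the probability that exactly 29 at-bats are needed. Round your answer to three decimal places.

0.015

Y = trial on which the fourth success occurs; negative binomial, r=4, p=0.224.
P(Y=29) = C(28,3) · p^4 · (1−p)^25
= 3276 · 0.0025176 · 0.0017642 = 0.01455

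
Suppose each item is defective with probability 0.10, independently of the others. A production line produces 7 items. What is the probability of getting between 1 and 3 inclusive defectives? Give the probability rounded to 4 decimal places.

0.5190

X ~ Binomial(7, 0.10); P(1 ≤ X ≤ 3) = Σ C(7,k) p^k (1−p)^(7−k) over k:
  k=1: C(7,1)·0.10^1·0.90^6 = 0.372009
  k=2: C(7,2)·0.10^2·0.90^5 = 0.124003
  k=3: C(7,3)·0.10^3·0.90^4 = 0.022964
Total = 0.518975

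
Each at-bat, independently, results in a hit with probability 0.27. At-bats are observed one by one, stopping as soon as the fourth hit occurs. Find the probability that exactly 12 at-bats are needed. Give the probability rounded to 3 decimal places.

0.071

Y = trial on which the fourth success occurs; negative binomial, r=4, p=0.27.
P(Y=12) = C(11,3) · p^4 · (1−p)^8
= 165 · 0.0053144 · 0.080646 = 0.07072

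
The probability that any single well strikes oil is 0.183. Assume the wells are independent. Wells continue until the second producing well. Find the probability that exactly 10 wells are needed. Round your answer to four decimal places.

Y = trial on which the second success occurs; negative binomial, r=2, p=0.183.
P(Y=10) = C(9,1) · p^2 · (1−p)^8
= 9 · 0.033489 · 0.19851 = 0.059830

0.0598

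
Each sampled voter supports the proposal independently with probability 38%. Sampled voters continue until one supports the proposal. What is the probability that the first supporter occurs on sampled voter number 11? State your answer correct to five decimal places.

Geometric (trials to first success), p = 0.38.
P(Y = 11) = (1−p)^10 · p = 0.008393 · 0.38 = 0.0031893

0.00319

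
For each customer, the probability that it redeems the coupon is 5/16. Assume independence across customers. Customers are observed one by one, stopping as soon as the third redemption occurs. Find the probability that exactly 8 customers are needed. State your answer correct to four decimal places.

0.0984

Y = trial on which the third success occurs; negative binomial, r=3, p=0.3125.
P(Y=8) = C(7,2) · p^3 · (1−p)^5
= 21 · 0.030518 · 0.15359 = 0.098431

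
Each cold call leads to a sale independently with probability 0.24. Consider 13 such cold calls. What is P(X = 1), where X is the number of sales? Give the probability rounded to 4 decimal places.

0.1159

X ~ Binomial(n=13, p=0.24).
P(X=1) = C(13,1) · p^1 · (1−p)^12
= 13 · 0.24 · 0.037133 = 0.115856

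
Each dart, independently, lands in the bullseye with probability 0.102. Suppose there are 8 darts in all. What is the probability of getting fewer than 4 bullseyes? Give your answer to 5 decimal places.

0.99460

X ~ Binomial(8, 0.102); P(X ≤ 3) = Σ C(8,k) p^k (1−p)^(8−k) over k:
  k=0: C(8,0)·0.102^0·0.898^8 = 0.4228737
  k=1: C(8,1)·0.102^1·0.898^7 = 0.3842594
  k=2: C(8,2)·0.102^2·0.898^6 = 0.1527624
  k=3: C(8,3)·0.102^3·0.898^5 = 0.0347033
Total = 0.9945988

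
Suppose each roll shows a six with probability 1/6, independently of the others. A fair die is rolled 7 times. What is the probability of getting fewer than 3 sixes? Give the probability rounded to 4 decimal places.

0.9042

X ~ Binomial(7, 0.166667); P(X ≤ 2) = Σ C(7,k) p^k (1−p)^(7−k) over k:
  k=0: C(7,0)·0.166667^0·0.833333^7 = 0.279082
  k=1: C(7,1)·0.166667^1·0.833333^6 = 0.390714
  k=2: C(7,2)·0.166667^2·0.833333^5 = 0.234429
Total = 0.904225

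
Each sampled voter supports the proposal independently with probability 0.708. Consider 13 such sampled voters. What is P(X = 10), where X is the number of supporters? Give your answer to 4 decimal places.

X ~ Binomial(n=13, p=0.708).
P(X=10) = C(13,10) · p^10 · (1−p)^3
= 286 · 0.031647 · 0.024897 = 0.225345

0.2253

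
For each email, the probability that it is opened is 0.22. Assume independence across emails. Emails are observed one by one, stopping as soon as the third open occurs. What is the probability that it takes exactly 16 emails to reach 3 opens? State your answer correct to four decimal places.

Y = trial on which the third success occurs; negative binomial, r=3, p=0.22.
P(Y=16) = C(15,2) · p^3 · (1−p)^13
= 105 · 0.010648 · 0.039558 = 0.044227

0.0442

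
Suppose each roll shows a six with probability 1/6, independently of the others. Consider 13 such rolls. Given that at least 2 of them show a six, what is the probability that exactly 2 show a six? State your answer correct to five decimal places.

X ~ Binomial(13, 0.166667). Want P(X=2 | X≥2) = P(X=2) / P(X≥2).
P(X=2) = C(13,2)·0.166667^2·0.833333^11 = 0.2916073
P(X≥2) = 1 − 0.0934639 − 0.2430061 = 0.6635300
Ratio = 0.2916073 / 0.6635300 = 0.4394787

0.43948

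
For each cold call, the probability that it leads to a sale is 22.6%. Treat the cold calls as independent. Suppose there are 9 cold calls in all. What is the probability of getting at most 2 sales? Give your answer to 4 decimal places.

X ~ Binomial(9, 0.226); P(X ≤ 2) = Σ C(9,k) p^k (1−p)^(9−k) over k:
  k=0: C(9,0)·0.226^0·0.774^9 = 0.099694
  k=1: C(9,1)·0.226^1·0.774^8 = 0.261986
  k=2: C(9,2)·0.226^2·0.774^7 = 0.305989
Total = 0.667669

0.6677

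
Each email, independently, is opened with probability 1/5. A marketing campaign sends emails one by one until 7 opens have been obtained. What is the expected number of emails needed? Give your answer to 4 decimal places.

35.0000

Y = total emails until the seventh success; negative binomial with r=7, p=0.20.
E[Y] = r / p = 7 / 0.20 = 35.000000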